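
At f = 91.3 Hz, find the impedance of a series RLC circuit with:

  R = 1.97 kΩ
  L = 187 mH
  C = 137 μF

Step 1 — Angular frequency: ω = 2π·f = 2π·91.3 = 573.7 rad/s.
Step 2 — Component impedances:
  R: Z = R = 1970 Ω
  L: Z = jωL = j·573.7·0.187 = 0 + j107.3 Ω
  C: Z = 1/(jωC) = -j/(ω·C) = 0 - j12.72 Ω
Step 3 — Series combination: Z_total = R + L + C = 1970 + j94.55 Ω = 1972∠2.7° Ω.

Z = 1970 + j94.55 Ω = 1972∠2.7° Ω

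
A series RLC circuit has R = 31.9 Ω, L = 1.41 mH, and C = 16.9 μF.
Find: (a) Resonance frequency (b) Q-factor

Step 1 — Resonance condition Im(Z)=0 gives ω₀ = 1/√(LC).
Step 2 — ω₀ = 1/√(0.00141·1.69e-05) = 6478 rad/s.
Step 3 — f₀ = ω₀/(2π) = 1031 Hz.
Step 4 — Series Q: Q = ω₀L/R = 6478·0.00141/31.9 = 0.2863.

(a) f₀ = 1031 Hz  (b) Q = 0.2863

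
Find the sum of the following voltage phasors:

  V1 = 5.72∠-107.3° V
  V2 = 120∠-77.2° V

Step 1 — Convert each phasor to rectangular form:
  V1 = 5.72·(cos(-107.3°) + j·sin(-107.3°)) = -1.701 - j5.461 V
  V2 = 120·(cos(-77.2°) + j·sin(-77.2°)) = 26.59 - j117 V
Step 2 — Sum components: V_total = 24.88 - j122.5 V.
Step 3 — Convert to polar: |V_total| = 125 V, ∠V_total = -78.5°.

V_total = 125∠-78.5° V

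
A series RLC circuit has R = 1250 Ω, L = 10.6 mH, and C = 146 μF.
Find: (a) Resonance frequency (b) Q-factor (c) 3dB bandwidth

Step 1 — Resonance condition Im(Z)=0 gives ω₀ = 1/√(LC).
Step 2 — ω₀ = 1/√(0.0106·0.000146) = 803.8 rad/s.
Step 3 — f₀ = ω₀/(2π) = 127.9 Hz.
Step 4 — Series Q: Q = ω₀L/R = 803.8·0.0106/1250 = 0.006817.
Step 5 — 3dB bandwidth: Δω = ω₀/Q = 1.179e+05 rad/s; BW = Δω/(2π) = 1.877e+04 Hz.

(a) f₀ = 127.9 Hz  (b) Q = 0.006817  (c) BW = 1.877e+04 Hz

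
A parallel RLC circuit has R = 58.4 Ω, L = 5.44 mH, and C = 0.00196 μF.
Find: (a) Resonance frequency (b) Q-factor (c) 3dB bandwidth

Step 1 — Resonance: ω₀ = 1/√(LC) = 1/√(0.00544·1.96e-09) = 3.062e+05 rad/s.
Step 2 — f₀ = ω₀/(2π) = 4.874e+04 Hz.
Step 3 — Parallel Q: Q = R/(ω₀L) = 58.4/(3.062e+05·0.00544) = 0.03505.
Step 4 — Bandwidth: Δω = ω₀/Q = 8.736e+06 rad/s; BW = Δω/(2π) = 1.39e+06 Hz.

(a) f₀ = 4.874e+04 Hz  (b) Q = 0.03505  (c) BW = 1.39e+06 Hz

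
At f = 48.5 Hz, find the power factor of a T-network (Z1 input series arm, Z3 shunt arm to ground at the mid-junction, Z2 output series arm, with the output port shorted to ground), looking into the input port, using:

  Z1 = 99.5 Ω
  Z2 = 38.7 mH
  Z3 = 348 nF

Step 1 — Angular frequency: ω = 2π·f = 2π·48.5 = 304.7 rad/s.
Step 2 — Component impedances:
  Z1: Z = R = 99.5 Ω
  Z2: Z = jωL = j·304.7·0.0387 = 0 + j11.79 Ω
  Z3: Z = 1/(jωC) = -j/(ω·C) = 0 - j9430 Ω
Step 3 — With the output port shorted to ground, the output series arm Z2 runs from the junction to ground; the shunt arm Z3 also runs from the junction to ground. They appear in parallel: Z3 || Z2 = 0 + j11.81 Ω.
Step 4 — Series with input arm Z1: Z_in = Z1 + (Z3 || Z2) = 99.5 + j11.81 Ω = 100.2∠6.8° Ω.
Step 5 — Power factor: PF = cos(φ) = Re(Z)/|Z| = 99.5/100.2 = 0.993.
Step 6 — Type: Im(Z) = 11.81 ⇒ lagging (phase φ = 6.8°).

PF = 0.993 (lagging, φ = 6.8°)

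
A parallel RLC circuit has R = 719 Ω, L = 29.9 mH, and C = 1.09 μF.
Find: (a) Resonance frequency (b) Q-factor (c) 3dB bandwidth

Step 1 — Resonance: ω₀ = 1/√(LC) = 1/√(0.0299·1.09e-06) = 5539 rad/s.
Step 2 — f₀ = ω₀/(2π) = 881.6 Hz.
Step 3 — Parallel Q: Q = R/(ω₀L) = 719/(5539·0.0299) = 4.341.
Step 4 — Bandwidth: Δω = ω₀/Q = 1276 rad/s; BW = Δω/(2π) = 203.1 Hz.

(a) f₀ = 881.6 Hz  (b) Q = 4.341  (c) BW = 203.1 Hz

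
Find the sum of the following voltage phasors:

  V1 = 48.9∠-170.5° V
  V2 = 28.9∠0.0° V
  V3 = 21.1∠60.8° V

Step 1 — Convert each phasor to rectangular form:
  V1 = 48.9·(cos(-170.5°) + j·sin(-170.5°)) = -48.23 - j8.071 V
  V2 = 28.9·(cos(0.0°) + j·sin(0.0°)) = 28.9 V
  V3 = 21.1·(cos(60.8°) + j·sin(60.8°)) = 10.29 + j18.42 V
Step 2 — Sum components: V_total = -9.036 + j10.35 V.
Step 3 — Convert to polar: |V_total| = 13.74 V, ∠V_total = 131.1°.

V_total = 13.74∠131.1° V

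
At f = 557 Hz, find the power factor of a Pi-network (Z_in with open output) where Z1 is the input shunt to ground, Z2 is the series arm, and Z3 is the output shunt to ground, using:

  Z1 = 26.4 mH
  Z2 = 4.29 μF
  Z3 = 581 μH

Step 1 — Angular frequency: ω = 2π·f = 2π·557 = 3500 rad/s.
Step 2 — Component impedances:
  Z1: Z = jωL = j·3500·0.0264 = 0 + j92.39 Ω
  Z2: Z = 1/(jωC) = -j/(ω·C) = 0 - j66.61 Ω
  Z3: Z = jωL = j·3500·0.000581 = 0 + j2.033 Ω
Step 3 — With open output, the series arm Z2 and the output shunt Z3 appear in series to ground: Z2 + Z3 = 0 - j64.57 Ω.
Step 4 — Parallel with input shunt Z1: Z_in = Z1 || (Z2 + Z3) = 0 - j214.4 Ω = 214.4∠-90.0° Ω.
Step 5 — Power factor: PF = cos(φ) = Re(Z)/|Z| = 0/214.4 = 0.
Step 6 — Type: Im(Z) = -214.4 ⇒ leading (phase φ = -90.0°).

PF = 0 (leading, φ = -90.0°)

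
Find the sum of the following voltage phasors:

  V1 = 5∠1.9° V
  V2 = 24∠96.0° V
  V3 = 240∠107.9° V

Step 1 — Convert each phasor to rectangular form:
  V1 = 5·(cos(1.9°) + j·sin(1.9°)) = 4.997 + j0.1658 V
  V2 = 24·(cos(96.0°) + j·sin(96.0°)) = -2.509 + j23.87 V
  V3 = 240·(cos(107.9°) + j·sin(107.9°)) = -73.77 + j228.4 V
Step 2 — Sum components: V_total = -71.28 + j252.4 V.
Step 3 — Convert to polar: |V_total| = 262.3 V, ∠V_total = 105.8°.

V_total = 262.3∠105.8° V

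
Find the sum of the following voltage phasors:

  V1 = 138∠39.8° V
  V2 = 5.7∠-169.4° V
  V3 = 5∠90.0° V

Step 1 — Convert each phasor to rectangular form:
  V1 = 138·(cos(39.8°) + j·sin(39.8°)) = 106 + j88.34 V
  V2 = 5.7·(cos(-169.4°) + j·sin(-169.4°)) = -5.603 - j1.049 V
  V3 = 5·(cos(90.0°) + j·sin(90.0°)) = 0 + j5 V
Step 2 — Sum components: V_total = 100.4 + j92.29 V.
Step 3 — Convert to polar: |V_total| = 136.4 V, ∠V_total = 42.6°.

V_total = 136.4∠42.6° V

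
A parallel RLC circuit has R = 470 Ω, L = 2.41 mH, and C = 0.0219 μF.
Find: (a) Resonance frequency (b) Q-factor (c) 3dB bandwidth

Step 1 — Resonance: ω₀ = 1/√(LC) = 1/√(0.00241·2.19e-08) = 1.376e+05 rad/s.
Step 2 — f₀ = ω₀/(2π) = 2.191e+04 Hz.
Step 3 — Parallel Q: Q = R/(ω₀L) = 470/(1.376e+05·0.00241) = 1.417.
Step 4 — Bandwidth: Δω = ω₀/Q = 9.715e+04 rad/s; BW = Δω/(2π) = 1.546e+04 Hz.

(a) f₀ = 2.191e+04 Hz  (b) Q = 1.417  (c) BW = 1.546e+04 Hz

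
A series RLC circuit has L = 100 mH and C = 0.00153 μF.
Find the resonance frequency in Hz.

Step 1 — Resonance condition Im(Z)=0 gives ω₀ = 1/√(LC).
Step 2 — ω₀ = 1/√(0.1·1.53e-09) = 8.085e+04 rad/s.
Step 3 — f₀ = ω₀/(2π) = 1.287e+04 Hz.

f₀ = 1.287e+04 Hz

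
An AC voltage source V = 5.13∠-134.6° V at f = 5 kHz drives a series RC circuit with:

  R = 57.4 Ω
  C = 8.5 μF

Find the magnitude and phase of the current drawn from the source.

Step 1 — Angular frequency: ω = 2π·f = 2π·5000 = 3.142e+04 rad/s.
Step 2 — Component impedances:
  R: Z = R = 57.4 Ω
  C: Z = 1/(jωC) = -j/(ω·C) = 0 - j3.745 Ω
Step 3 — Series combination: Z_total = R + C = 57.4 - j3.745 Ω = 57.52∠-3.7° Ω.
Step 4 — Source phasor: V = 5.13∠-134.6° V = -3.602 - j3.653 V.
Step 5 — Ohm's law: I = V / Z_total = (-3.602 - j3.653) / (57.4 - j3.745) = -0.05835 - j0.06744 A.
Step 6 — Convert to polar: |I| = 0.08918 A, ∠I = -130.9°.

I = 0.08918∠-130.9° A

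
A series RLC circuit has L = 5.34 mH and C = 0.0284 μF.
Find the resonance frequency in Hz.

Step 1 — Resonance condition Im(Z)=0 gives ω₀ = 1/√(LC).
Step 2 — ω₀ = 1/√(0.00534·2.84e-08) = 8.12e+04 rad/s.
Step 3 — f₀ = ω₀/(2π) = 1.292e+04 Hz.

f₀ = 1.292e+04 Hz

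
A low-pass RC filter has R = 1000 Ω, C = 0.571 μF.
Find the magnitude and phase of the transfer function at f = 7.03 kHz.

Step 1 — Angular frequency: ω = 2π·7030 = 4.417e+04 rad/s.
Step 2 — Transfer function: H(jω) = 1/(1 + jωRC).
Step 3 — Denominator: 1 + jωRC = 1 + j·4.417e+04·1000·5.71e-07 = 1 + j25.22.
Step 4 — H = 0.00157 - j0.03959.
Step 5 — Magnitude: |H| = 0.03962 (-28.0 dB); phase: φ = -87.7°.

|H| = 0.03962 (-28.0 dB), φ = -87.7°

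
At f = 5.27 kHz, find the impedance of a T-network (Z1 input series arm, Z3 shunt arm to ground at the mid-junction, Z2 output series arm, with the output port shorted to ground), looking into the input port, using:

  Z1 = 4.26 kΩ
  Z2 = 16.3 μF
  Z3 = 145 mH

Step 1 — Angular frequency: ω = 2π·f = 2π·5270 = 3.311e+04 rad/s.
Step 2 — Component impedances:
  Z1: Z = R = 4260 Ω
  Z2: Z = 1/(jωC) = -j/(ω·C) = 0 - j1.853 Ω
  Z3: Z = jωL = j·3.311e+04·0.145 = 0 + j4801 Ω
Step 3 — With the output port shorted to ground, the output series arm Z2 runs from the junction to ground; the shunt arm Z3 also runs from the junction to ground. They appear in parallel: Z3 || Z2 = 0 - j1.853 Ω.
Step 4 — Series with input arm Z1: Z_in = Z1 + (Z3 || Z2) = 4260 - j1.853 Ω = 4260∠-0.0° Ω.

Z = 4260 - j1.853 Ω = 4260∠-0.0° Ω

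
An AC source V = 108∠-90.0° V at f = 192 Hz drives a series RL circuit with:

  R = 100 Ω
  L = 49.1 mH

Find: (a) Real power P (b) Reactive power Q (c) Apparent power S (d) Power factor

Step 1 — Angular frequency: ω = 2π·f = 2π·192 = 1206 rad/s.
Step 2 — Component impedances:
  R: Z = R = 100 Ω
  L: Z = jωL = j·1206·0.0491 = 0 + j59.23 Ω
Step 3 — Series combination: Z_total = R + L = 100 + j59.23 Ω = 116.2∠30.6° Ω.
Step 4 — Source phasor: V = 108∠-90.0° V = 0 - j108 V.
Step 5 — Current: I = V / Z = -0.4736 - j0.7995 A = 0.9292∠-120.6° A.
Step 6 — Complex power: S = V·I* = 86.35 + j51.14 VA.
Step 7 — Real power: P = Re(S) = 86.35 W.
Step 8 — Reactive power: Q = Im(S) = 51.14 VAR.
Step 9 — Apparent power: |S| = 100.4 VA.
Step 10 — Power factor: PF = P/|S| = 0.8604 (lagging).

(a) P = 86.35 W  (b) Q = 51.14 VAR  (c) S = 100.4 VA  (d) PF = 0.8604 (lagging)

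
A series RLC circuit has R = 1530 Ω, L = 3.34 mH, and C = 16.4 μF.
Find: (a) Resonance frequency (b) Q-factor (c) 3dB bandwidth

Step 1 — Resonance: ω₀ = 1/√(LC) = 1/√(0.00334·1.64e-05) = 4273 rad/s.
Step 2 — f₀ = ω₀/(2π) = 680 Hz.
Step 3 — Series Q: Q = ω₀L/R = 4273·0.00334/1530 = 0.009327.
Step 4 — Bandwidth: Δω = ω₀/Q = 4.581e+05 rad/s; BW = Δω/(2π) = 7.291e+04 Hz.

(a) f₀ = 680 Hz  (b) Q = 0.009327  (c) BW = 7.291e+04 Hz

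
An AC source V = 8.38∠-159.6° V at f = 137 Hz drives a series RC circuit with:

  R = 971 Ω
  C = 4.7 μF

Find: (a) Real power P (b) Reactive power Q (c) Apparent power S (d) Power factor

Step 1 — Angular frequency: ω = 2π·f = 2π·137 = 860.8 rad/s.
Step 2 — Component impedances:
  R: Z = R = 971 Ω
  C: Z = 1/(jωC) = -j/(ω·C) = 0 - j247.2 Ω
Step 3 — Series combination: Z_total = R + C = 971 - j247.2 Ω = 1002∠-14.3° Ω.
Step 4 — Source phasor: V = 8.38∠-159.6° V = -7.854 - j2.921 V.
Step 5 — Current: I = V / Z = -0.006878 - j0.004759 A = 0.008364∠-145.3° A.
Step 6 — Complex power: S = V·I* = 0.06792 - j0.01729 VA.
Step 7 — Real power: P = Re(S) = 0.06792 W.
Step 8 — Reactive power: Q = Im(S) = -0.01729 VAR.
Step 9 — Apparent power: |S| = 0.07009 VA.
Step 10 — Power factor: PF = P/|S| = 0.9691 (leading).

(a) P = 0.06792 W  (b) Q = -0.01729 VAR  (c) S = 0.07009 VA  (d) PF = 0.9691 (leading)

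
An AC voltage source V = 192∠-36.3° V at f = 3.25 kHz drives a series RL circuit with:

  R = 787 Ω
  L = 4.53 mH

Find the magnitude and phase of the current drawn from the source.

Step 1 — Angular frequency: ω = 2π·f = 2π·3250 = 2.042e+04 rad/s.
Step 2 — Component impedances:
  R: Z = R = 787 Ω
  L: Z = jωL = j·2.042e+04·0.00453 = 0 + j92.5 Ω
Step 3 — Series combination: Z_total = R + L = 787 + j92.5 Ω = 792.4∠6.7° Ω.
Step 4 — Source phasor: V = 192∠-36.3° V = 154.7 - j113.7 V.
Step 5 — Ohm's law: I = V / Z_total = (154.7 - j113.7) / (787 + j92.5) = 0.1772 - j0.1653 A.
Step 6 — Convert to polar: |I| = 0.2423 A, ∠I = -43.0°.

I = 0.2423∠-43.0° A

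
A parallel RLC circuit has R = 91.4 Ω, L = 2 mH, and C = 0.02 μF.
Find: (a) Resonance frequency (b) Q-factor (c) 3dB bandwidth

Step 1 — Resonance: ω₀ = 1/√(LC) = 1/√(0.002·2e-08) = 1.581e+05 rad/s.
Step 2 — f₀ = ω₀/(2π) = 2.516e+04 Hz.
Step 3 — Parallel Q: Q = R/(ω₀L) = 91.4/(1.581e+05·0.002) = 0.289.
Step 4 — Bandwidth: Δω = ω₀/Q = 5.47e+05 rad/s; BW = Δω/(2π) = 8.707e+04 Hz.

(a) f₀ = 2.516e+04 Hz  (b) Q = 0.289  (c) BW = 8.707e+04 Hz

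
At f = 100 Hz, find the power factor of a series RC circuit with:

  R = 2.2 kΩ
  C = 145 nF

Step 1 — Angular frequency: ω = 2π·f = 2π·100 = 628.3 rad/s.
Step 2 — Component impedances:
  R: Z = R = 2200 Ω
  C: Z = 1/(jωC) = -j/(ω·C) = 0 - j1.098e+04 Ω
Step 3 — Series combination: Z_total = R + C = 2200 - j1.098e+04 Ω = 1.119e+04∠-78.7° Ω.
Step 4 — Power factor: PF = cos(φ) = Re(Z)/|Z| = 2200/11195 = 0.1965.
Step 5 — Type: Im(Z) = -1.098e+04 ⇒ leading (phase φ = -78.7°).

PF = 0.1965 (leading, φ = -78.7°)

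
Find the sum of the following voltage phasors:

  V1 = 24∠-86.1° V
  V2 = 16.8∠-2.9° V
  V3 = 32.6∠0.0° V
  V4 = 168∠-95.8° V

Step 1 — Convert each phasor to rectangular form:
  V1 = 24·(cos(-86.1°) + j·sin(-86.1°)) = 1.632 - j23.94 V
  V2 = 16.8·(cos(-2.9°) + j·sin(-2.9°)) = 16.78 - j0.85 V
  V3 = 32.6·(cos(0.0°) + j·sin(0.0°)) = 32.6 V
  V4 = 168·(cos(-95.8°) + j·sin(-95.8°)) = -16.98 - j167.1 V
Step 2 — Sum components: V_total = 34.03 - j191.9 V.
Step 3 — Convert to polar: |V_total| = 194.9 V, ∠V_total = -79.9°.

V_total = 194.9∠-79.9° V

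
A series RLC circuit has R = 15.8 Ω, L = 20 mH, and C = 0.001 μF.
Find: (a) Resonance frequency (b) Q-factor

Step 1 — Resonance condition Im(Z)=0 gives ω₀ = 1/√(LC).
Step 2 — ω₀ = 1/√(0.02·1e-09) = 2.236e+05 rad/s.
Step 3 — f₀ = ω₀/(2π) = 3.559e+04 Hz.
Step 4 — Series Q: Q = ω₀L/R = 2.236e+05·0.02/15.8 = 283.

(a) f₀ = 3.559e+04 Hz  (b) Q = 283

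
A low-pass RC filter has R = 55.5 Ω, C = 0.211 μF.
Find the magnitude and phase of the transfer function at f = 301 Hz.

Step 1 — Angular frequency: ω = 2π·301 = 1891 rad/s.
Step 2 — Transfer function: H(jω) = 1/(1 + jωRC).
Step 3 — Denominator: 1 + jωRC = 1 + j·1891·55.5·2.11e-07 = 1 + j0.02215.
Step 4 — H = 0.9995 - j0.02214.
Step 5 — Magnitude: |H| = 0.9998 (-0.0 dB); phase: φ = -1.3°.

|H| = 0.9998 (-0.0 dB), φ = -1.3°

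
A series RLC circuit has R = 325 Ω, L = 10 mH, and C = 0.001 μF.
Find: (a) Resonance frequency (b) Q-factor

Step 1 — Resonance condition Im(Z)=0 gives ω₀ = 1/√(LC).
Step 2 — ω₀ = 1/√(0.01·1e-09) = 3.162e+05 rad/s.
Step 3 — f₀ = ω₀/(2π) = 5.033e+04 Hz.
Step 4 — Series Q: Q = ω₀L/R = 3.162e+05·0.01/325 = 9.73.

(a) f₀ = 5.033e+04 Hz  (b) Q = 9.73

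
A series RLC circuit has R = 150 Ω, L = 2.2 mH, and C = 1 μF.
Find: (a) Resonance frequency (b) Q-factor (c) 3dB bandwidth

Step 1 — Resonance condition Im(Z)=0 gives ω₀ = 1/√(LC).
Step 2 — ω₀ = 1/√(0.0022·1e-06) = 2.132e+04 rad/s.
Step 3 — f₀ = ω₀/(2π) = 3393 Hz.
Step 4 — Series Q: Q = ω₀L/R = 2.132e+04·0.0022/150 = 0.3127.
Step 5 — 3dB bandwidth: Δω = ω₀/Q = 6.818e+04 rad/s; BW = Δω/(2π) = 1.085e+04 Hz.

(a) f₀ = 3393 Hz  (b) Q = 0.3127  (c) BW = 1.085e+04 Hz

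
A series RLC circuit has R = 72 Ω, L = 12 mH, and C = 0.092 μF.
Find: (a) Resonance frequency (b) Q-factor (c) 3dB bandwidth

Step 1 — Resonance condition Im(Z)=0 gives ω₀ = 1/√(LC).
Step 2 — ω₀ = 1/√(0.012·9.2e-08) = 3.01e+04 rad/s.
Step 3 — f₀ = ω₀/(2π) = 4790 Hz.
Step 4 — Series Q: Q = ω₀L/R = 3.01e+04·0.012/72 = 5.016.
Step 5 — 3dB bandwidth: Δω = ω₀/Q = 6000 rad/s; BW = Δω/(2π) = 954.9 Hz.

(a) f₀ = 4790 Hz  (b) Q = 5.016  (c) BW = 954.9 Hz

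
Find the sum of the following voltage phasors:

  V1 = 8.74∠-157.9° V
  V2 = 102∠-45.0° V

Step 1 — Convert each phasor to rectangular form:
  V1 = 8.74·(cos(-157.9°) + j·sin(-157.9°)) = -8.098 - j3.288 V
  V2 = 102·(cos(-45.0°) + j·sin(-45.0°)) = 72.12 - j72.12 V
Step 2 — Sum components: V_total = 64.03 - j75.41 V.
Step 3 — Convert to polar: |V_total| = 98.93 V, ∠V_total = -49.7°.

V_total = 98.93∠-49.7° V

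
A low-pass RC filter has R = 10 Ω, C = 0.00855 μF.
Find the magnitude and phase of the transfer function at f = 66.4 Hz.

Step 1 — Angular frequency: ω = 2π·66.4 = 417.2 rad/s.
Step 2 — Transfer function: H(jω) = 1/(1 + jωRC).
Step 3 — Denominator: 1 + jωRC = 1 + j·417.2·10·8.55e-09 = 1 + j3.567e-05.
Step 4 — H = 1 - j3.567e-05.
Step 5 — Magnitude: |H| = 1 (-0.0 dB); phase: φ = -0.0°.

|H| = 1 (-0.0 dB), φ = -0.0°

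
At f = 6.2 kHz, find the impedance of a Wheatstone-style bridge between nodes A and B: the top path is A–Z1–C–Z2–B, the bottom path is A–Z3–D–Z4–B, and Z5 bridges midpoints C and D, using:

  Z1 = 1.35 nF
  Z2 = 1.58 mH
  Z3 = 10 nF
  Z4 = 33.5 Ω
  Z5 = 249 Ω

Step 1 — Angular frequency: ω = 2π·f = 2π·6200 = 3.896e+04 rad/s.
Step 2 — Component impedances:
  Z1: Z = 1/(jωC) = -j/(ω·C) = 0 - j1.901e+04 Ω
  Z2: Z = jωL = j·3.896e+04·0.00158 = 0 + j61.55 Ω
  Z3: Z = 1/(jωC) = -j/(ω·C) = 0 - j2567 Ω
  Z4: Z = R = 33.5 Ω
  Z5: Z = R = 249 Ω
Step 3 — Bridge requires nodal analysis (the Z5 bridge couples midpoints C and D, so the two paths cannot be reduced to a simple series/parallel combination). Setting node B to ground and injecting 1 A at node A, the 3-node admittance system at A, C, D solves to V_A = Z_AB = 23.53 - j2259 Ω = 2259∠-89.4° Ω.

Z = 23.53 - j2259 Ω = 2259∠-89.4° Ω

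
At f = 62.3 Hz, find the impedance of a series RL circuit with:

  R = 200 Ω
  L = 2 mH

Step 1 — Angular frequency: ω = 2π·f = 2π·62.3 = 391.4 rad/s.
Step 2 — Component impedances:
  R: Z = R = 200 Ω
  L: Z = jωL = j·391.4·0.002 = 0 + j0.7829 Ω
Step 3 — Series combination: Z_total = R + L = 200 + j0.7829 Ω = 200∠0.2° Ω.

Z = 200 + j0.7829 Ω = 200∠0.2° Ω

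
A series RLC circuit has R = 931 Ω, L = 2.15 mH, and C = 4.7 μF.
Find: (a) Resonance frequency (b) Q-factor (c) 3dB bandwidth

Step 1 — Resonance condition Im(Z)=0 gives ω₀ = 1/√(LC).
Step 2 — ω₀ = 1/√(0.00215·4.7e-06) = 9948 rad/s.
Step 3 — f₀ = ω₀/(2π) = 1583 Hz.
Step 4 — Series Q: Q = ω₀L/R = 9948·0.00215/931 = 0.02297.
Step 5 — 3dB bandwidth: Δω = ω₀/Q = 4.33e+05 rad/s; BW = Δω/(2π) = 6.892e+04 Hz.

(a) f₀ = 1583 Hz  (b) Q = 0.02297  (c) BW = 6.892e+04 Hz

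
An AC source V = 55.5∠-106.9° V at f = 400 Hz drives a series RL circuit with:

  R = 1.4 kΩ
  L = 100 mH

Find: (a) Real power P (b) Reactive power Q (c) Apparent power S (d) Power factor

Step 1 — Angular frequency: ω = 2π·f = 2π·400 = 2513 rad/s.
Step 2 — Component impedances:
  R: Z = R = 1400 Ω
  L: Z = jωL = j·2513·0.1 = 0 + j251.3 Ω
Step 3 — Series combination: Z_total = R + L = 1400 + j251.3 Ω = 1422∠10.2° Ω.
Step 4 — Source phasor: V = 55.5∠-106.9° V = -16.13 - j53.1 V.
Step 5 — Current: I = V / Z = -0.01776 - j0.03474 A = 0.03902∠-117.1° A.
Step 6 — Complex power: S = V·I* = 2.131 + j0.3826 VA.
Step 7 — Real power: P = Re(S) = 2.131 W.
Step 8 — Reactive power: Q = Im(S) = 0.3826 VAR.
Step 9 — Apparent power: |S| = 2.166 VA.
Step 10 — Power factor: PF = P/|S| = 0.9843 (lagging).

(a) P = 2.131 W  (b) Q = 0.3826 VAR  (c) S = 2.166 VA  (d) PF = 0.9843 (lagging)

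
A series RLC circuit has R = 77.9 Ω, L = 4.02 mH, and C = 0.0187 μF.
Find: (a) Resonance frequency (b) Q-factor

Step 1 — Resonance condition Im(Z)=0 gives ω₀ = 1/√(LC).
Step 2 — ω₀ = 1/√(0.00402·1.87e-08) = 1.153e+05 rad/s.
Step 3 — f₀ = ω₀/(2π) = 1.836e+04 Hz.
Step 4 — Series Q: Q = ω₀L/R = 1.153e+05·0.00402/77.9 = 5.952.

(a) f₀ = 1.836e+04 Hz  (b) Q = 5.952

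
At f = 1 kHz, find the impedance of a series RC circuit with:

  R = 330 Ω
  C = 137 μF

Step 1 — Angular frequency: ω = 2π·f = 2π·1000 = 6283 rad/s.
Step 2 — Component impedances:
  R: Z = R = 330 Ω
  C: Z = 1/(jωC) = -j/(ω·C) = 0 - j1.162 Ω
Step 3 — Series combination: Z_total = R + C = 330 - j1.162 Ω = 330∠-0.2° Ω.

Z = 330 - j1.162 Ω = 330∠-0.2° Ω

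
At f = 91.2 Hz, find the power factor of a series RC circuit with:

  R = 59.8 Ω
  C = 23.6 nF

Step 1 — Angular frequency: ω = 2π·f = 2π·91.2 = 573 rad/s.
Step 2 — Component impedances:
  R: Z = R = 59.8 Ω
  C: Z = 1/(jωC) = -j/(ω·C) = 0 - j7.395e+04 Ω
Step 3 — Series combination: Z_total = R + C = 59.8 - j7.395e+04 Ω = 7.395e+04∠-90.0° Ω.
Step 4 — Power factor: PF = cos(φ) = Re(Z)/|Z| = 59.8/7.395e+04 = 0.0008087.
Step 5 — Type: Im(Z) = -7.395e+04 ⇒ leading (phase φ = -90.0°).

PF = 0.0008087 (leading, φ = -90.0°)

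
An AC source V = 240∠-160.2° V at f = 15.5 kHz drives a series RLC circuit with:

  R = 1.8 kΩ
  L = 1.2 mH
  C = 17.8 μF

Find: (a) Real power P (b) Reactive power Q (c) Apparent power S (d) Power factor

Step 1 — Angular frequency: ω = 2π·f = 2π·1.55e+04 = 9.739e+04 rad/s.
Step 2 — Component impedances:
  R: Z = R = 1800 Ω
  L: Z = jωL = j·9.739e+04·0.0012 = 0 + j116.9 Ω
  C: Z = 1/(jωC) = -j/(ω·C) = 0 - j0.5769 Ω
Step 3 — Series combination: Z_total = R + L + C = 1800 + j116.3 Ω = 1804∠3.7° Ω.
Step 4 — Source phasor: V = 240∠-160.2° V = -225.8 - j81.3 V.
Step 5 — Current: I = V / Z = -0.1278 - j0.03691 A = 0.1331∠-163.9° A.
Step 6 — Complex power: S = V·I* = 31.87 + j2.059 VA.
Step 7 — Real power: P = Re(S) = 31.87 W.
Step 8 — Reactive power: Q = Im(S) = 2.059 VAR.
Step 9 — Apparent power: |S| = 31.93 VA.
Step 10 — Power factor: PF = P/|S| = 0.9979 (lagging).

(a) P = 31.87 W  (b) Q = 2.059 VAR  (c) S = 31.93 VA  (d) PF = 0.9979 (lagging)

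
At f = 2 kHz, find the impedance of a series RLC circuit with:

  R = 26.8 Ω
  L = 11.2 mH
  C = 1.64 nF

Step 1 — Angular frequency: ω = 2π·f = 2π·2000 = 1.257e+04 rad/s.
Step 2 — Component impedances:
  R: Z = R = 26.8 Ω
  L: Z = jωL = j·1.257e+04·0.0112 = 0 + j140.7 Ω
  C: Z = 1/(jωC) = -j/(ω·C) = 0 - j4.852e+04 Ω
Step 3 — Series combination: Z_total = R + L + C = 26.8 - j4.838e+04 Ω = 4.838e+04∠-90.0° Ω.

Z = 26.8 - j4.838e+04 Ω = 4.838e+04∠-90.0° Ω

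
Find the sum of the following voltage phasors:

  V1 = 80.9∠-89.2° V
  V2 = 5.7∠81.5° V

Step 1 — Convert each phasor to rectangular form:
  V1 = 80.9·(cos(-89.2°) + j·sin(-89.2°)) = 1.13 - j80.89 V
  V2 = 5.7·(cos(81.5°) + j·sin(81.5°)) = 0.8425 + j5.637 V
Step 2 — Sum components: V_total = 1.972 - j75.25 V.
Step 3 — Convert to polar: |V_total| = 75.28 V, ∠V_total = -88.5°.

V_total = 75.28∠-88.5° V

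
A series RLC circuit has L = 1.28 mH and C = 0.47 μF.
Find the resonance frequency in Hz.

Step 1 — Resonance condition Im(Z)=0 gives ω₀ = 1/√(LC).
Step 2 — ω₀ = 1/√(0.00128·4.7e-07) = 4.077e+04 rad/s.
Step 3 — f₀ = ω₀/(2π) = 6489 Hz.

f₀ = 6489 Hz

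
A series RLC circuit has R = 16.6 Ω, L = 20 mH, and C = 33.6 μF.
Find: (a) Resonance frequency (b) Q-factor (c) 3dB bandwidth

Step 1 — Resonance: ω₀ = 1/√(LC) = 1/√(0.02·3.36e-05) = 1220 rad/s.
Step 2 — f₀ = ω₀/(2π) = 194.1 Hz.
Step 3 — Series Q: Q = ω₀L/R = 1220·0.02/16.6 = 1.47.
Step 4 — Bandwidth: Δω = ω₀/Q = 830 rad/s; BW = Δω/(2π) = 132.1 Hz.

(a) f₀ = 194.1 Hz  (b) Q = 1.47  (c) BW = 132.1 Hz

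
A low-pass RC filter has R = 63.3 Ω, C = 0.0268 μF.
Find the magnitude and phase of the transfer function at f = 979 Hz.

Step 1 — Angular frequency: ω = 2π·979 = 6151 rad/s.
Step 2 — Transfer function: H(jω) = 1/(1 + jωRC).
Step 3 — Denominator: 1 + jωRC = 1 + j·6151·63.3·2.68e-08 = 1 + j0.01044.
Step 4 — H = 0.9999 - j0.01043.
Step 5 — Magnitude: |H| = 0.9999 (-0.0 dB); phase: φ = -0.6°.

|H| = 0.9999 (-0.0 dB), φ = -0.6°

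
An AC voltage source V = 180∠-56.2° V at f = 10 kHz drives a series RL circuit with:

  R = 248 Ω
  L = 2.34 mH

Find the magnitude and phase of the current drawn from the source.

Step 1 — Angular frequency: ω = 2π·f = 2π·1e+04 = 6.283e+04 rad/s.
Step 2 — Component impedances:
  R: Z = R = 248 Ω
  L: Z = jωL = j·6.283e+04·0.00234 = 0 + j147 Ω
Step 3 — Series combination: Z_total = R + L = 248 + j147 Ω = 288.3∠30.7° Ω.
Step 4 — Source phasor: V = 180∠-56.2° V = 100.1 - j149.6 V.
Step 5 — Ohm's law: I = V / Z_total = (100.1 - j149.6) / (248 + j147) = 0.03418 - j0.6234 A.
Step 6 — Convert to polar: |I| = 0.6243 A, ∠I = -86.9°.

I = 0.6243∠-86.9° A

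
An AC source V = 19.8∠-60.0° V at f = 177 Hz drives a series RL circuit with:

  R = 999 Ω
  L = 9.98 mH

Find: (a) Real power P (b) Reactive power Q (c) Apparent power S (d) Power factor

Step 1 — Angular frequency: ω = 2π·f = 2π·177 = 1112 rad/s.
Step 2 — Component impedances:
  R: Z = R = 999 Ω
  L: Z = jωL = j·1112·0.00998 = 0 + j11.1 Ω
Step 3 — Series combination: Z_total = R + L = 999 + j11.1 Ω = 999.1∠0.6° Ω.
Step 4 — Source phasor: V = 19.8∠-60.0° V = 9.9 - j17.15 V.
Step 5 — Current: I = V / Z = 0.009718 - j0.01727 A = 0.01982∠-60.6° A.
Step 6 — Complex power: S = V·I* = 0.3924 + j0.004359 VA.
Step 7 — Real power: P = Re(S) = 0.3924 W.
Step 8 — Reactive power: Q = Im(S) = 0.004359 VAR.
Step 9 — Apparent power: |S| = 0.3924 VA.
Step 10 — Power factor: PF = P/|S| = 0.9999 (lagging).

(a) P = 0.3924 W  (b) Q = 0.004359 VAR  (c) S = 0.3924 VA  (d) PF = 0.9999 (lagging)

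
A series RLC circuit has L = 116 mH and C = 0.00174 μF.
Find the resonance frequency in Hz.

Step 1 — Resonance condition Im(Z)=0 gives ω₀ = 1/√(LC).
Step 2 — ω₀ = 1/√(0.116·1.74e-09) = 7.039e+04 rad/s.
Step 3 — f₀ = ω₀/(2π) = 1.12e+04 Hz.

f₀ = 1.12e+04 Hz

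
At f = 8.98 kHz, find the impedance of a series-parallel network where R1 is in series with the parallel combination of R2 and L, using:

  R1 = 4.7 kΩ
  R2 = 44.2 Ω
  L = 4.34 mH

Step 1 — Angular frequency: ω = 2π·f = 2π·8980 = 5.642e+04 rad/s.
Step 2 — Component impedances:
  R1: Z = R = 4700 Ω
  R2: Z = R = 44.2 Ω
  L: Z = jωL = j·5.642e+04·0.00434 = 0 + j244.9 Ω
Step 3 — Parallel branch: R2 || L = 1/(1/R2 + 1/L) = 42.81 + j7.726 Ω.
Step 4 — Series with R1: Z_total = R1 + (R2 || L) = 4743 + j7.726 Ω = 4743∠0.1° Ω.

Z = 4743 + j7.726 Ω = 4743∠0.1° Ω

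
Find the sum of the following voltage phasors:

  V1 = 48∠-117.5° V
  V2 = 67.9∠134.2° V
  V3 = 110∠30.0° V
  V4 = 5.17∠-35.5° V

Step 1 — Convert each phasor to rectangular form:
  V1 = 48·(cos(-117.5°) + j·sin(-117.5°)) = -22.16 - j42.58 V
  V2 = 67.9·(cos(134.2°) + j·sin(134.2°)) = -47.34 + j48.68 V
  V3 = 110·(cos(30.0°) + j·sin(30.0°)) = 95.26 + j55 V
  V4 = 5.17·(cos(-35.5°) + j·sin(-35.5°)) = 4.209 - j3.002 V
Step 2 — Sum components: V_total = 29.97 + j58.1 V.
Step 3 — Convert to polar: |V_total| = 65.37 V, ∠V_total = 62.7°.

V_total = 65.37∠62.7° V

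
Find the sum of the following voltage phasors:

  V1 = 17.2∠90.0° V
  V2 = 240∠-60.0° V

Step 1 — Convert each phasor to rectangular form:
  V1 = 17.2·(cos(90.0°) + j·sin(90.0°)) = 0 + j17.2 V
  V2 = 240·(cos(-60.0°) + j·sin(-60.0°)) = 120 - j207.8 V
Step 2 — Sum components: V_total = 120 - j190.6 V.
Step 3 — Convert to polar: |V_total| = 225.3 V, ∠V_total = -57.8°.

V_total = 225.3∠-57.8° V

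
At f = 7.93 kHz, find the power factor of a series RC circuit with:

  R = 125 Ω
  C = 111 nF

Step 1 — Angular frequency: ω = 2π·f = 2π·7930 = 4.983e+04 rad/s.
Step 2 — Component impedances:
  R: Z = R = 125 Ω
  C: Z = 1/(jωC) = -j/(ω·C) = 0 - j180.8 Ω
Step 3 — Series combination: Z_total = R + C = 125 - j180.8 Ω = 219.8∠-55.3° Ω.
Step 4 — Power factor: PF = cos(φ) = Re(Z)/|Z| = 125/219.8 = 0.5687.
Step 5 — Type: Im(Z) = -180.8 ⇒ leading (phase φ = -55.3°).

PF = 0.5687 (leading, φ = -55.3°)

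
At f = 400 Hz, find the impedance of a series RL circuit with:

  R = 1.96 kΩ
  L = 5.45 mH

Step 1 — Angular frequency: ω = 2π·f = 2π·400 = 2513 rad/s.
Step 2 — Component impedances:
  R: Z = R = 1960 Ω
  L: Z = jωL = j·2513·0.00545 = 0 + j13.7 Ω
Step 3 — Series combination: Z_total = R + L = 1960 + j13.7 Ω = 1960∠0.4° Ω.

Z = 1960 + j13.7 Ω = 1960∠0.4° Ω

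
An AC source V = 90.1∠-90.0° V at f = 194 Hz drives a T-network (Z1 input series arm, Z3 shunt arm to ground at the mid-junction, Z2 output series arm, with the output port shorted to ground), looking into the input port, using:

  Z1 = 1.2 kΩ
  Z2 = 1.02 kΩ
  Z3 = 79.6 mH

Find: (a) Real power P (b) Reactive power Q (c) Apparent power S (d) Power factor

Step 1 — Angular frequency: ω = 2π·f = 2π·194 = 1219 rad/s.
Step 2 — Component impedances:
  Z1: Z = R = 1200 Ω
  Z2: Z = R = 1020 Ω
  Z3: Z = jωL = j·1219·0.0796 = 0 + j97.03 Ω
Step 3 — With the output port shorted to ground, the output series arm Z2 runs from the junction to ground; the shunt arm Z3 also runs from the junction to ground. They appear in parallel: Z3 || Z2 = 9.147 + j96.16 Ω.
Step 4 — Series with input arm Z1: Z_in = Z1 + (Z3 || Z2) = 1209 + j96.16 Ω = 1213∠4.5° Ω.
Step 5 — Source phasor: V = 90.1∠-90.0° V = 0 - j90.1 V.
Step 6 — Current: I = V / Z = -0.005889 - j0.07405 A = 0.07428∠-94.5° A.
Step 7 — Complex power: S = V·I* = 6.672 + j0.5306 VA.
Step 8 — Real power: P = Re(S) = 6.672 W.
Step 9 — Reactive power: Q = Im(S) = 0.5306 VAR.
Step 10 — Apparent power: |S| = 6.693 VA.
Step 11 — Power factor: PF = P/|S| = 0.9969 (lagging).

(a) P = 6.672 W  (b) Q = 0.5306 VAR  (c) S = 6.693 VA  (d) PF = 0.9969 (lagging)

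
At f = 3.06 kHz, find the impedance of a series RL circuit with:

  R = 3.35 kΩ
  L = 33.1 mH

Step 1 — Angular frequency: ω = 2π·f = 2π·3060 = 1.923e+04 rad/s.
Step 2 — Component impedances:
  R: Z = R = 3350 Ω
  L: Z = jωL = j·1.923e+04·0.0331 = 0 + j636.4 Ω
Step 3 — Series combination: Z_total = R + L = 3350 + j636.4 Ω = 3410∠10.8° Ω.

Z = 3350 + j636.4 Ω = 3410∠10.8° Ω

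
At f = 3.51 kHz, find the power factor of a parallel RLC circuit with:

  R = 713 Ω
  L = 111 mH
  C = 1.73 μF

Step 1 — Angular frequency: ω = 2π·f = 2π·3510 = 2.205e+04 rad/s.
Step 2 — Component impedances:
  R: Z = R = 713 Ω
  L: Z = jωL = j·2.205e+04·0.111 = 0 + j2448 Ω
  C: Z = 1/(jωC) = -j/(ω·C) = 0 - j26.21 Ω
Step 3 — Parallel combination: 1/Z_total = 1/R + 1/L + 1/C; Z_total = 0.9831 - j26.46 Ω = 26.48∠-87.9° Ω.
Step 4 — Power factor: PF = cos(φ) = Re(Z)/|Z| = 0.9831/26.48 = 0.03713.
Step 5 — Type: Im(Z) = -26.46 ⇒ leading (phase φ = -87.9°).

PF = 0.03713 (leading, φ = -87.9°)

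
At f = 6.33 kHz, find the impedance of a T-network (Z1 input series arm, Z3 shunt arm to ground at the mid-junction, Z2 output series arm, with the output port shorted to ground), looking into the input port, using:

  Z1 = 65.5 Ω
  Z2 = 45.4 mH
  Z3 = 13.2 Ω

Step 1 — Angular frequency: ω = 2π·f = 2π·6330 = 3.977e+04 rad/s.
Step 2 — Component impedances:
  Z1: Z = R = 65.5 Ω
  Z2: Z = jωL = j·3.977e+04·0.0454 = 0 + j1806 Ω
  Z3: Z = R = 13.2 Ω
Step 3 — With the output port shorted to ground, the output series arm Z2 runs from the junction to ground; the shunt arm Z3 also runs from the junction to ground. They appear in parallel: Z3 || Z2 = 13.2 + j0.09649 Ω.
Step 4 — Series with input arm Z1: Z_in = Z1 + (Z3 || Z2) = 78.7 + j0.09649 Ω = 78.7∠0.1° Ω.

Z = 78.7 + j0.09649 Ω = 78.7∠0.1° Ω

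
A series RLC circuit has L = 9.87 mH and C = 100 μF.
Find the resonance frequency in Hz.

Step 1 — Resonance condition Im(Z)=0 gives ω₀ = 1/√(LC).
Step 2 — ω₀ = 1/√(0.00987·0.0001) = 1007 rad/s.
Step 3 — f₀ = ω₀/(2π) = 160.2 Hz.

f₀ = 160.2 Hz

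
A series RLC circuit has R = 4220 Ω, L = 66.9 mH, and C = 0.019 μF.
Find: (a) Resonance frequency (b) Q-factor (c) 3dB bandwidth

Step 1 — Resonance: ω₀ = 1/√(LC) = 1/√(0.0669·1.9e-08) = 2.805e+04 rad/s.
Step 2 — f₀ = ω₀/(2π) = 4464 Hz.
Step 3 — Series Q: Q = ω₀L/R = 2.805e+04·0.0669/4220 = 0.4447.
Step 4 — Bandwidth: Δω = ω₀/Q = 6.308e+04 rad/s; BW = Δω/(2π) = 1.004e+04 Hz.

(a) f₀ = 4464 Hz  (b) Q = 0.4447  (c) BW = 1.004e+04 Hz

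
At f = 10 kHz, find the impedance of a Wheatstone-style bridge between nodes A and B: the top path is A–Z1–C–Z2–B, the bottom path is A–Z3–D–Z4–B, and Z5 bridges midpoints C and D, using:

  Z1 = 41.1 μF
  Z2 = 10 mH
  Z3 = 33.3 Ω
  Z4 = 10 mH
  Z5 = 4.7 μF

Step 1 — Angular frequency: ω = 2π·f = 2π·1e+04 = 6.283e+04 rad/s.
Step 2 — Component impedances:
  Z1: Z = 1/(jωC) = -j/(ω·C) = 0 - j0.3872 Ω
  Z2: Z = jωL = j·6.283e+04·0.01 = 0 + j628.3 Ω
  Z3: Z = R = 33.3 Ω
  Z4: Z = jωL = j·6.283e+04·0.01 = 0 + j628.3 Ω
  Z5: Z = 1/(jωC) = -j/(ω·C) = 0 - j3.386 Ω
Step 3 — Bridge requires nodal analysis (the Z5 bridge couples midpoints C and D, so the two paths cannot be reduced to a simple series/parallel combination). Setting node B to ground and injecting 1 A at node A, the 3-node admittance system at A, C, D solves to V_A = Z_AB = 0.1289 + j312.9 Ω = 312.9∠90.0° Ω.

Z = 0.1289 + j312.9 Ω = 312.9∠90.0° Ω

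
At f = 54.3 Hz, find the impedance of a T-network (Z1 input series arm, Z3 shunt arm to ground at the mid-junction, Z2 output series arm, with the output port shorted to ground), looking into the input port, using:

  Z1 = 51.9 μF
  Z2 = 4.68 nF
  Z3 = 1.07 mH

Step 1 — Angular frequency: ω = 2π·f = 2π·54.3 = 341.2 rad/s.
Step 2 — Component impedances:
  Z1: Z = 1/(jωC) = -j/(ω·C) = 0 - j56.47 Ω
  Z2: Z = 1/(jωC) = -j/(ω·C) = 0 - j6.263e+05 Ω
  Z3: Z = jωL = j·341.2·0.00107 = 0 + j0.3651 Ω
Step 3 — With the output port shorted to ground, the output series arm Z2 runs from the junction to ground; the shunt arm Z3 also runs from the junction to ground. They appear in parallel: Z3 || Z2 = 0 + j0.3651 Ω.
Step 4 — Series with input arm Z1: Z_in = Z1 + (Z3 || Z2) = 0 - j56.11 Ω = 56.11∠-90.0° Ω.

Z = 0 - j56.11 Ω = 56.11∠-90.0° Ω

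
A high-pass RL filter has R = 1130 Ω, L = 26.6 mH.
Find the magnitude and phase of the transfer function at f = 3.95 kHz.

Step 1 — Angular frequency: ω = 2π·3950 = 2.482e+04 rad/s.
Step 2 — Transfer function: H(jω) = jωL/(R + jωL).
Step 3 — Numerator jωL = j·660.2; denominator R + jωL = 1130 + j660.2.
Step 4 — H = 0.2545 + j0.4356.
Step 5 — Magnitude: |H| = 0.5044 (-5.9 dB); phase: φ = 59.7°.

|H| = 0.5044 (-5.9 dB), φ = 59.7°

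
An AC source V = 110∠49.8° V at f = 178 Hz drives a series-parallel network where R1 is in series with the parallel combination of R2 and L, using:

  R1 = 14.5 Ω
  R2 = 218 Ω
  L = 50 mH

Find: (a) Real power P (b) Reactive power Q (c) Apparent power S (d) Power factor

Step 1 — Angular frequency: ω = 2π·f = 2π·178 = 1118 rad/s.
Step 2 — Component impedances:
  R1: Z = R = 14.5 Ω
  R2: Z = R = 218 Ω
  L: Z = jωL = j·1118·0.05 = 0 + j55.92 Ω
Step 3 — Parallel branch: R2 || L = 1/(1/R2 + 1/L) = 13.46 + j52.47 Ω.
Step 4 — Series with R1: Z_total = R1 + (R2 || L) = 27.96 + j52.47 Ω = 59.45∠61.9° Ω.
Step 5 — Source phasor: V = 110∠49.8° V = 71 + j84.02 V.
Step 6 — Current: I = V / Z = 1.809 - j0.3894 A = 1.85∠-12.1° A.
Step 7 — Complex power: S = V·I* = 95.71 + j179.6 VA.
Step 8 — Real power: P = Re(S) = 95.71 W.
Step 9 — Reactive power: Q = Im(S) = 179.6 VAR.
Step 10 — Apparent power: |S| = 203.5 VA.
Step 11 — Power factor: PF = P/|S| = 0.4703 (lagging).

(a) P = 95.71 W  (b) Q = 179.6 VAR  (c) S = 203.5 VA  (d) PF = 0.4703 (lagging)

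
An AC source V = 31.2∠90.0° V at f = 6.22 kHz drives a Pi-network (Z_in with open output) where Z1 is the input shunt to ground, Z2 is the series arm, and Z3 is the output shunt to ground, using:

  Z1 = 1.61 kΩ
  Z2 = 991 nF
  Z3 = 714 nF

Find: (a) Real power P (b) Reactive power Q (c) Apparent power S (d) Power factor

Step 1 — Angular frequency: ω = 2π·f = 2π·6220 = 3.908e+04 rad/s.
Step 2 — Component impedances:
  Z1: Z = R = 1610 Ω
  Z2: Z = 1/(jωC) = -j/(ω·C) = 0 - j25.82 Ω
  Z3: Z = 1/(jωC) = -j/(ω·C) = 0 - j35.84 Ω
Step 3 — With open output, the series arm Z2 and the output shunt Z3 appear in series to ground: Z2 + Z3 = 0 - j61.66 Ω.
Step 4 — Parallel with input shunt Z1: Z_in = Z1 || (Z2 + Z3) = 2.358 - j61.57 Ω = 61.61∠-87.8° Ω.
Step 5 — Source phasor: V = 31.2∠90.0° V = 0 + j31.2 V.
Step 6 — Current: I = V / Z = -0.506 + j0.01938 A = 0.5064∠177.8° A.
Step 7 — Complex power: S = V·I* = 0.6046 - j15.79 VA.
Step 8 — Real power: P = Re(S) = 0.6046 W.
Step 9 — Reactive power: Q = Im(S) = -15.79 VAR.
Step 10 — Apparent power: |S| = 15.8 VA.
Step 11 — Power factor: PF = P/|S| = 0.03827 (leading).

(a) P = 0.6046 W  (b) Q = -15.79 VAR  (c) S = 15.8 VA  (d) PF = 0.03827 (leading)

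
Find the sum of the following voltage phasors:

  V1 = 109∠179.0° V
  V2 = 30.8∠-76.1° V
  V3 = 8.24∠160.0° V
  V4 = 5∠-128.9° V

Step 1 — Convert each phasor to rectangular form:
  V1 = 109·(cos(179.0°) + j·sin(179.0°)) = -109 + j1.902 V
  V2 = 30.8·(cos(-76.1°) + j·sin(-76.1°)) = 7.399 - j29.9 V
  V3 = 8.24·(cos(160.0°) + j·sin(160.0°)) = -7.743 + j2.818 V
  V4 = 5·(cos(-128.9°) + j·sin(-128.9°)) = -3.14 - j3.891 V
Step 2 — Sum components: V_total = -112.5 - j29.07 V.
Step 3 — Convert to polar: |V_total| = 116.2 V, ∠V_total = -165.5°.

V_total = 116.2∠-165.5° V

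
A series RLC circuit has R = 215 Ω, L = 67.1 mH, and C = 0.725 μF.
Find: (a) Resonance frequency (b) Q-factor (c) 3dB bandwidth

Step 1 — Resonance: ω₀ = 1/√(LC) = 1/√(0.0671·7.25e-07) = 4534 rad/s.
Step 2 — f₀ = ω₀/(2π) = 721.6 Hz.
Step 3 — Series Q: Q = ω₀L/R = 4534·0.0671/215 = 1.415.
Step 4 — Bandwidth: Δω = ω₀/Q = 3204 rad/s; BW = Δω/(2π) = 510 Hz.

(a) f₀ = 721.6 Hz  (b) Q = 1.415  (c) BW = 510 Hz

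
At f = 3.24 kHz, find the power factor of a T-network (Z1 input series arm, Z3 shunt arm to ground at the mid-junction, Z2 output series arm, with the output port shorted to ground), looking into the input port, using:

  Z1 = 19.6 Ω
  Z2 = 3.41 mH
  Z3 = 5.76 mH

Step 1 — Angular frequency: ω = 2π·f = 2π·3240 = 2.036e+04 rad/s.
Step 2 — Component impedances:
  Z1: Z = R = 19.6 Ω
  Z2: Z = jωL = j·2.036e+04·0.00341 = 0 + j69.42 Ω
  Z3: Z = jωL = j·2.036e+04·0.00576 = 0 + j117.3 Ω
Step 3 — With the output port shorted to ground, the output series arm Z2 runs from the junction to ground; the shunt arm Z3 also runs from the junction to ground. They appear in parallel: Z3 || Z2 = 0 + j43.6 Ω.
Step 4 — Series with input arm Z1: Z_in = Z1 + (Z3 || Z2) = 19.6 + j43.6 Ω = 47.81∠65.8° Ω.
Step 5 — Power factor: PF = cos(φ) = Re(Z)/|Z| = 19.6/47.81 = 0.41.
Step 6 — Type: Im(Z) = 43.6 ⇒ lagging (phase φ = 65.8°).

PF = 0.41 (lagging, φ = 65.8°)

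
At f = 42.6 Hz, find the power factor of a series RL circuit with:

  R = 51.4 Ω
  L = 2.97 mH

Step 1 — Angular frequency: ω = 2π·f = 2π·42.6 = 267.7 rad/s.
Step 2 — Component impedances:
  R: Z = R = 51.4 Ω
  L: Z = jωL = j·267.7·0.00297 = 0 + j0.795 Ω
Step 3 — Series combination: Z_total = R + L = 51.4 + j0.795 Ω = 51.41∠0.9° Ω.
Step 4 — Power factor: PF = cos(φ) = Re(Z)/|Z| = 51.4/51.406 = 0.9999.
Step 5 — Type: Im(Z) = 0.795 ⇒ lagging (phase φ = 0.9°).

PF = 0.9999 (lagging, φ = 0.9°)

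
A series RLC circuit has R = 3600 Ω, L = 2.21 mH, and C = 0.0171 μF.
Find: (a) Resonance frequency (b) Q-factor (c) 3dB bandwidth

Step 1 — Resonance condition Im(Z)=0 gives ω₀ = 1/√(LC).
Step 2 — ω₀ = 1/√(0.00221·1.71e-08) = 1.627e+05 rad/s.
Step 3 — f₀ = ω₀/(2π) = 2.589e+04 Hz.
Step 4 — Series Q: Q = ω₀L/R = 1.627e+05·0.00221/3600 = 0.09986.
Step 5 — 3dB bandwidth: Δω = ω₀/Q = 1.629e+06 rad/s; BW = Δω/(2π) = 2.593e+05 Hz.

(a) f₀ = 2.589e+04 Hz  (b) Q = 0.09986  (c) BW = 2.593e+05 Hz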